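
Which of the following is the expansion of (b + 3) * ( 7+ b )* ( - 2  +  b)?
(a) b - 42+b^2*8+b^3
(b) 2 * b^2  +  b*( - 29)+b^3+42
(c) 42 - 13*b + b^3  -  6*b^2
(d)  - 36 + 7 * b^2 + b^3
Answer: a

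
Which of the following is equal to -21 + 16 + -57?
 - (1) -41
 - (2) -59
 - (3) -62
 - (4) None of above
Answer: 3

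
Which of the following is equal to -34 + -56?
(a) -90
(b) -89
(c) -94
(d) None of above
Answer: a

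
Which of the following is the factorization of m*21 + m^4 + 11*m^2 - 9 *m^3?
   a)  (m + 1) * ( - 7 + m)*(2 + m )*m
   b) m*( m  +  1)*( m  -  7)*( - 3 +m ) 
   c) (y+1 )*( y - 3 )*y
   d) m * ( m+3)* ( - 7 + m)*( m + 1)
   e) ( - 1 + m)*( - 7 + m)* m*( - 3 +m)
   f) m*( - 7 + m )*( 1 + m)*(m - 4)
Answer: b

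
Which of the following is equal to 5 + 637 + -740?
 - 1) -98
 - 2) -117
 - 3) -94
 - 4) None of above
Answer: 1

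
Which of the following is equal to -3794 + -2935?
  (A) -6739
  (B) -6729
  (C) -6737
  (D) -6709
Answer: B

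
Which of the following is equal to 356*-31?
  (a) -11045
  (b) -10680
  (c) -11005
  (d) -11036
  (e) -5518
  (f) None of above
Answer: d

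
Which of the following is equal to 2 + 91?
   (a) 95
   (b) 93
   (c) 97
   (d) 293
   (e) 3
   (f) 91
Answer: b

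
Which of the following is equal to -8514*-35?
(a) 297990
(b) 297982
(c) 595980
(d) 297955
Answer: a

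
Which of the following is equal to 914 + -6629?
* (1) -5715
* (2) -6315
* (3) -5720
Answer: 1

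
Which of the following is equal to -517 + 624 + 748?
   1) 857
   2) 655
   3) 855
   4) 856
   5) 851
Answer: 3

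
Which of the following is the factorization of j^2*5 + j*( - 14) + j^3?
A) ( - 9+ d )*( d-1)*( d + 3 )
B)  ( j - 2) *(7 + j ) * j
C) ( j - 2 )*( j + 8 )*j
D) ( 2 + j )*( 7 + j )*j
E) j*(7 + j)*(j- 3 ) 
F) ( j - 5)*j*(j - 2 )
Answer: B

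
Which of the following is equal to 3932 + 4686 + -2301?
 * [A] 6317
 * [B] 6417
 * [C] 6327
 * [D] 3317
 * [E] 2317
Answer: A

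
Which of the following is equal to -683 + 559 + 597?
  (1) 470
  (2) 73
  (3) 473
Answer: 3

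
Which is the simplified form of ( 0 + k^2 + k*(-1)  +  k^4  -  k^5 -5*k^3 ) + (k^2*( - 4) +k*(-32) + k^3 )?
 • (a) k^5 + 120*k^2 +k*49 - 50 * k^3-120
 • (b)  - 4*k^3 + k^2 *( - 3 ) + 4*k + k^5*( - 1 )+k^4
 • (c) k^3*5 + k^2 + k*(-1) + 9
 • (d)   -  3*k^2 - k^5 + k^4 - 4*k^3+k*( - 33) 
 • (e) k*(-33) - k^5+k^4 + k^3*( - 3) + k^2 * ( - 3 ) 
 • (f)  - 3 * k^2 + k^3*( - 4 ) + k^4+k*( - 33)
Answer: d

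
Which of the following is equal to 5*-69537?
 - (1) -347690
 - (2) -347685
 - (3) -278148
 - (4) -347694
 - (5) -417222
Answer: 2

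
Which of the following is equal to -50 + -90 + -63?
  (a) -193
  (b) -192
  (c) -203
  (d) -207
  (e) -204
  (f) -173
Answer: c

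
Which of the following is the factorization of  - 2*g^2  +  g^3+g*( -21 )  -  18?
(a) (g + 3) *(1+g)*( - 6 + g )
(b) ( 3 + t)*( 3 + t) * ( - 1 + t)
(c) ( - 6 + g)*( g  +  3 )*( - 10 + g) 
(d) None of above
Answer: a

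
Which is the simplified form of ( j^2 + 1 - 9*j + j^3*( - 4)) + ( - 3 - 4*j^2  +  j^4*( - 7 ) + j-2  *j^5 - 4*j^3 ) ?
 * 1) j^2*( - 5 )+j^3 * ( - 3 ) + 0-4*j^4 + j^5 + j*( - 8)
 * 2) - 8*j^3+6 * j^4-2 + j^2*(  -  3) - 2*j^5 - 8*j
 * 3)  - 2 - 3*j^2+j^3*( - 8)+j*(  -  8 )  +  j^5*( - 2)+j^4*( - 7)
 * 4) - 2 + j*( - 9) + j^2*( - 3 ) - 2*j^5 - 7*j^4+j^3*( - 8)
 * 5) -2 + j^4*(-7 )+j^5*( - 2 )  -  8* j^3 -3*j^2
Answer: 3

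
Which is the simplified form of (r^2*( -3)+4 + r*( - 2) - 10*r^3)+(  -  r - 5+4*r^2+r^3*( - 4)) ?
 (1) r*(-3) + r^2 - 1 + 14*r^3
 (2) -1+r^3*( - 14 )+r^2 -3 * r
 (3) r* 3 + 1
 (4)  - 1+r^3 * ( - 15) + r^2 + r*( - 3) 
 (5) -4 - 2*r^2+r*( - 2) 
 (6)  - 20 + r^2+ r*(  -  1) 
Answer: 2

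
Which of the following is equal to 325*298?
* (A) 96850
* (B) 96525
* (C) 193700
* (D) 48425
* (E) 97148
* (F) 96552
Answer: A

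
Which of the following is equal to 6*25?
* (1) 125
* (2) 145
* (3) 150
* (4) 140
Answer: 3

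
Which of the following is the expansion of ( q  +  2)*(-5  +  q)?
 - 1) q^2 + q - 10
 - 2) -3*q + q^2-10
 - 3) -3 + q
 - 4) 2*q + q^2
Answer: 2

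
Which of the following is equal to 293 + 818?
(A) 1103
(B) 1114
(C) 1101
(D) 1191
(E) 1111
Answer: E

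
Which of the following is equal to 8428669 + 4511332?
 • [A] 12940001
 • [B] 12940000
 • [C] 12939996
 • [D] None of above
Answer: A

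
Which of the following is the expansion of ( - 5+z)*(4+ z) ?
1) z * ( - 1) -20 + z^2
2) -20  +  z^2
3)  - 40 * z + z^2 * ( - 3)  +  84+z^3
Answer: 1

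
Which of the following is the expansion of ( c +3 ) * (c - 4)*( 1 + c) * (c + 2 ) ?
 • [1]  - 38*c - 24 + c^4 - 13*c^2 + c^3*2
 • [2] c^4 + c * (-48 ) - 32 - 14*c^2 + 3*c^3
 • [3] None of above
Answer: 1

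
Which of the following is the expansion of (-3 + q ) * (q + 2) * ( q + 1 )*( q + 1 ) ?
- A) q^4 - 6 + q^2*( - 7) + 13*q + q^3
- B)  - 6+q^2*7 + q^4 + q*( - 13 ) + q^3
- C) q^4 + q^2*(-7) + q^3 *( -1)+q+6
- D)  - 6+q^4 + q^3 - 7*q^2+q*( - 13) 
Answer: D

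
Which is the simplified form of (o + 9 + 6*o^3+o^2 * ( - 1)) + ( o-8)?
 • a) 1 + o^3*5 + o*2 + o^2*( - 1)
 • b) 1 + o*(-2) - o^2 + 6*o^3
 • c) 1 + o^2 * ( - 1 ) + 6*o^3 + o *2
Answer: c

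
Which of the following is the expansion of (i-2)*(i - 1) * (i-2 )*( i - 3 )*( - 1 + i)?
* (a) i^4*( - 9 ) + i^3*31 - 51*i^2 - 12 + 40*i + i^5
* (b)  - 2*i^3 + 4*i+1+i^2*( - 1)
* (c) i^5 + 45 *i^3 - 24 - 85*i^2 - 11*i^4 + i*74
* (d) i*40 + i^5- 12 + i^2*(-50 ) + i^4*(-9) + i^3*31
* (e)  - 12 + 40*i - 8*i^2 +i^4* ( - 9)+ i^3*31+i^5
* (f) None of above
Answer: a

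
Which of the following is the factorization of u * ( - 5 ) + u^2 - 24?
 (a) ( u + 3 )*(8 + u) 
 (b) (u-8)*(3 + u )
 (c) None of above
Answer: b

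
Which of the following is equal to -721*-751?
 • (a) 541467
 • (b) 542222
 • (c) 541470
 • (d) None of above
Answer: d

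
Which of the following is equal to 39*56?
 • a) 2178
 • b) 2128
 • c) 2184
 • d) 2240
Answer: c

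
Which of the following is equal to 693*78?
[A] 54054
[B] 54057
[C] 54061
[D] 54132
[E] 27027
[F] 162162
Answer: A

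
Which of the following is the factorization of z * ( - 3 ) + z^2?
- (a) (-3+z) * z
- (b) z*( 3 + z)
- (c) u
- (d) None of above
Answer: a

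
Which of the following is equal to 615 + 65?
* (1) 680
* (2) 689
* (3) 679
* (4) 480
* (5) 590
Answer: 1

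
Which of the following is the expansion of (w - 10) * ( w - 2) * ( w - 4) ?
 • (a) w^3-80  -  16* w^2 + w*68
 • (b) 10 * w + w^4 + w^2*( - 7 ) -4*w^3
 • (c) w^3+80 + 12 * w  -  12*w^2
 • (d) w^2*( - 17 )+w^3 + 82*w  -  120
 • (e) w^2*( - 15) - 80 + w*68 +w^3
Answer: a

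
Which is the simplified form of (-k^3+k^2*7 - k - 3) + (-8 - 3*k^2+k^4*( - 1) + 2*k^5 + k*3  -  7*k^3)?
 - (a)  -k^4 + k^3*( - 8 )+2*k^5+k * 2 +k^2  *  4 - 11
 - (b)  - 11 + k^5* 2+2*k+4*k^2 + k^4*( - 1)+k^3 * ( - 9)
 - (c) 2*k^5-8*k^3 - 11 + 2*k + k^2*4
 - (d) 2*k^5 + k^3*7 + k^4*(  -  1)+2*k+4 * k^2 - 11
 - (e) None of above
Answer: a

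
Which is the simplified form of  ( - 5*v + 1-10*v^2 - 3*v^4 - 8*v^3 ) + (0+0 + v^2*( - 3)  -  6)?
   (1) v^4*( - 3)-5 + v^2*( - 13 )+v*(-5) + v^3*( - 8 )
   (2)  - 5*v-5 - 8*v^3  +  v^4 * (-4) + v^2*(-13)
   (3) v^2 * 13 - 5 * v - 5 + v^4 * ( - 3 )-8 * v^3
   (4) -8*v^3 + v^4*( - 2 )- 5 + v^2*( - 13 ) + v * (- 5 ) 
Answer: 1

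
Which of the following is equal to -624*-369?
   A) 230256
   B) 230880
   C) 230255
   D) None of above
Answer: A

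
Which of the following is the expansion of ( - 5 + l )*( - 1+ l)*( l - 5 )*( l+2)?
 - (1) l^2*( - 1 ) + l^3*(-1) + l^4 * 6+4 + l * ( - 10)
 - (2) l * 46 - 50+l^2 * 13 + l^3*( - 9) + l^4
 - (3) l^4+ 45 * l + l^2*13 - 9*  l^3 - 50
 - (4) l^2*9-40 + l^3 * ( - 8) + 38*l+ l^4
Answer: 3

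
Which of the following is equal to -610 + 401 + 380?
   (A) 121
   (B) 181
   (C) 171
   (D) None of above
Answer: C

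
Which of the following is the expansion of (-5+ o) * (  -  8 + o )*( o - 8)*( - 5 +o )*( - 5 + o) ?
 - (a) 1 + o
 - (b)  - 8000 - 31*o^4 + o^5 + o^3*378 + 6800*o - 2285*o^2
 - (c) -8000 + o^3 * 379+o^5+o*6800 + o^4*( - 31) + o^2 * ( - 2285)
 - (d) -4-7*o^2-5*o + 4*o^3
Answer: c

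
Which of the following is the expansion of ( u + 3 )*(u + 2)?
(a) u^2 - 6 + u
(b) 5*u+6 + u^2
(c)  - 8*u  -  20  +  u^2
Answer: b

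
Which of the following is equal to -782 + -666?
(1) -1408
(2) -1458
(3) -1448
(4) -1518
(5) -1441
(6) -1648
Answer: 3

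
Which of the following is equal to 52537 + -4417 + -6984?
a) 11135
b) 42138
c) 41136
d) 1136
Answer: c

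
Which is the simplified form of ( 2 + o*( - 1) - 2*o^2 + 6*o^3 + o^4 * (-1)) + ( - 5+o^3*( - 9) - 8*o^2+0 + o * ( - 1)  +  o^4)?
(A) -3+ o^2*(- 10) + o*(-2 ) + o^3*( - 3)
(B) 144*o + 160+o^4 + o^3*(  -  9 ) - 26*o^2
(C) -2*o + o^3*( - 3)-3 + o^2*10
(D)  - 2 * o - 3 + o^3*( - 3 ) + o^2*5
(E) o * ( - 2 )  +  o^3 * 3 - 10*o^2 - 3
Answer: A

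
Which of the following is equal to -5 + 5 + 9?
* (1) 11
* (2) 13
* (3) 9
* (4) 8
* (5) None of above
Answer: 3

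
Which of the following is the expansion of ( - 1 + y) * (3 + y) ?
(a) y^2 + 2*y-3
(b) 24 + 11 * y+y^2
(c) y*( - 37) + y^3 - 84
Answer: a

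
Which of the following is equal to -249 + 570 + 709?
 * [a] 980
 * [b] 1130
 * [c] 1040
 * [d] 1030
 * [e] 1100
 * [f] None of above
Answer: d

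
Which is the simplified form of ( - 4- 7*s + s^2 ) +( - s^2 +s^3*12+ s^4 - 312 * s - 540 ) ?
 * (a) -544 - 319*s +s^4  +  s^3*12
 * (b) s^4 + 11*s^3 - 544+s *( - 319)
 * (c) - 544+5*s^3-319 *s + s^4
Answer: a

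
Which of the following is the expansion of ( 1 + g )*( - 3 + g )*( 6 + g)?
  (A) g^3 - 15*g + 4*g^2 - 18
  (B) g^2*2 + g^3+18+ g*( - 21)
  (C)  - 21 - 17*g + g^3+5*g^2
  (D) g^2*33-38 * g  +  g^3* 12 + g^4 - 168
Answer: A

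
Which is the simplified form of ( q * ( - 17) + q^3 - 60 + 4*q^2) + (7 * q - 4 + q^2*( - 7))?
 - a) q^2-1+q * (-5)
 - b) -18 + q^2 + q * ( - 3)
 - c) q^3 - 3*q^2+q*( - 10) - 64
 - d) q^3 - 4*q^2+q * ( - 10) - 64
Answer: c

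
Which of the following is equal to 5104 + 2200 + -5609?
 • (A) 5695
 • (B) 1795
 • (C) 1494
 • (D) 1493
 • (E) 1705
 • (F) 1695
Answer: F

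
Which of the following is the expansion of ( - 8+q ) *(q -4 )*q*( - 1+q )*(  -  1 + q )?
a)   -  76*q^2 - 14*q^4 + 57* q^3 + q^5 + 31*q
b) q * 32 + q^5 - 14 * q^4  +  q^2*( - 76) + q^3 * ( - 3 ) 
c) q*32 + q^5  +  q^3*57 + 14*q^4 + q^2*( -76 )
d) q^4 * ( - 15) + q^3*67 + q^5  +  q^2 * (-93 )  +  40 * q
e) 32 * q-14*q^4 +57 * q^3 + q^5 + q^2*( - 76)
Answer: e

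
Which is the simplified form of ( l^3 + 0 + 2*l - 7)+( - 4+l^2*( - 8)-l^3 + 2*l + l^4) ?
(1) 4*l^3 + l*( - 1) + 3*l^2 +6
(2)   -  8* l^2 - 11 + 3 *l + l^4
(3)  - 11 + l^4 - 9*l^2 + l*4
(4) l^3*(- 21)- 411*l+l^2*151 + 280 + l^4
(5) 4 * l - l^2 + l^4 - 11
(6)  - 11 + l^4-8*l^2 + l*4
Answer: 6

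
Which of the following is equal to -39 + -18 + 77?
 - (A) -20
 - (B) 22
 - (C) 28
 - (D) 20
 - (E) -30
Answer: D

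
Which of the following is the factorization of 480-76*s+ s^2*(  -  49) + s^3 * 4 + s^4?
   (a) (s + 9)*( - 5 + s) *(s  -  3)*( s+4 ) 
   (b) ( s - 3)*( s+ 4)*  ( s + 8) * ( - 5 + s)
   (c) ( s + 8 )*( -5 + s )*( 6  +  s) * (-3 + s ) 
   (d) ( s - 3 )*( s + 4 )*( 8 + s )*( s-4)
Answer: b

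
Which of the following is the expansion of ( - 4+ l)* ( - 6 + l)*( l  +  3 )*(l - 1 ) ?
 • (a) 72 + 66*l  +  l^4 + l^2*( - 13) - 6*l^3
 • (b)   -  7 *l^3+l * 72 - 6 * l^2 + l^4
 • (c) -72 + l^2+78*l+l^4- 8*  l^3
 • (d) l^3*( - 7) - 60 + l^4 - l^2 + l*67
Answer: c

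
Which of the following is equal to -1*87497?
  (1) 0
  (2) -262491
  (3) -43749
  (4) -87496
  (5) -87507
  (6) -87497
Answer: 6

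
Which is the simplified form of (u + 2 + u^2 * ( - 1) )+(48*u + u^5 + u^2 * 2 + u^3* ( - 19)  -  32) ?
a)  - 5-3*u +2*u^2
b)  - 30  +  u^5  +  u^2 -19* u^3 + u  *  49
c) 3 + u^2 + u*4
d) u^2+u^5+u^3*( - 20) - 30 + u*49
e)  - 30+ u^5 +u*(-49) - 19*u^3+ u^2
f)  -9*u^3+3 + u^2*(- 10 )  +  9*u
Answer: b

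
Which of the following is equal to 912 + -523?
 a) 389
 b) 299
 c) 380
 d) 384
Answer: a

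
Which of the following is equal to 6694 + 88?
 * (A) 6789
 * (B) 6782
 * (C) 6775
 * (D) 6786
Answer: B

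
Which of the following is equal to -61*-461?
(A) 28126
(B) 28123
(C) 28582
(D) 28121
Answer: D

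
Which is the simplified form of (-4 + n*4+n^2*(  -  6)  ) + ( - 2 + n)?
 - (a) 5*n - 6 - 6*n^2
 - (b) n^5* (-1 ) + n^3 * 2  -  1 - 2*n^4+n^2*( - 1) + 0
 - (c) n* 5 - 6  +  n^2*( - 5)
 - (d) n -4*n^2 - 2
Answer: a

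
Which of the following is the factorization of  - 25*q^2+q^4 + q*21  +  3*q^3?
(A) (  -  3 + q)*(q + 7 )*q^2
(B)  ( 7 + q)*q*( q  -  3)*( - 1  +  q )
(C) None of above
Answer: B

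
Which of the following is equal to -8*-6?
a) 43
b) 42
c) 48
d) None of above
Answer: c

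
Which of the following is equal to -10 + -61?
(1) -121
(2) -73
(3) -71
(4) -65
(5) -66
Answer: 3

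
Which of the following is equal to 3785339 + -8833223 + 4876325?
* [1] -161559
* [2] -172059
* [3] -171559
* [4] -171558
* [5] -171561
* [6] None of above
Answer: 3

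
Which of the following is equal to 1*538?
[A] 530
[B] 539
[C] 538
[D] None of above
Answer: C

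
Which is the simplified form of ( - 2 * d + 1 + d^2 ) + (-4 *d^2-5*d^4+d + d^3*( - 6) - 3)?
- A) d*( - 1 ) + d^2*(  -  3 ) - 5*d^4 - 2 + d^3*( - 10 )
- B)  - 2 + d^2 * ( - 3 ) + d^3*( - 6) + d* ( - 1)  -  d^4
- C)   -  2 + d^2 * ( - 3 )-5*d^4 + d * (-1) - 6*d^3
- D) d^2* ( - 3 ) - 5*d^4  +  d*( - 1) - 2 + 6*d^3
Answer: C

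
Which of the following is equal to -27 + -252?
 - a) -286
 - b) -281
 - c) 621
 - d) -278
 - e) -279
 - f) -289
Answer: e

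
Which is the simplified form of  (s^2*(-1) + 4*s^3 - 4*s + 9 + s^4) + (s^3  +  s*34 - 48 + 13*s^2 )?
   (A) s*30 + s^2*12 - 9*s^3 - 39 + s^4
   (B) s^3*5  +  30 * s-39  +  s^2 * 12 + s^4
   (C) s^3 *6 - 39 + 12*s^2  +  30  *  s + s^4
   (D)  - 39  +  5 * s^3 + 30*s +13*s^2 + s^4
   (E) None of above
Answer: B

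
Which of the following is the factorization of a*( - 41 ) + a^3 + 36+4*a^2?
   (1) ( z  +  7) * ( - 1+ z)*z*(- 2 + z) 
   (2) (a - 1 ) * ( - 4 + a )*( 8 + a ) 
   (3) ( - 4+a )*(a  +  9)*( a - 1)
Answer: 3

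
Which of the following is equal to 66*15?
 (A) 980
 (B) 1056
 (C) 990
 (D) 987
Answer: C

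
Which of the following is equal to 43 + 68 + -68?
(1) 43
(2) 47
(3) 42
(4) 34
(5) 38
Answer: 1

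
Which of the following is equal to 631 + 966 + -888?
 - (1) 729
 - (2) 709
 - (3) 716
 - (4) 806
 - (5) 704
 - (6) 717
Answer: 2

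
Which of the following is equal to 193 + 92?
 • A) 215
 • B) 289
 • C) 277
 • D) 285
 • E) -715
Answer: D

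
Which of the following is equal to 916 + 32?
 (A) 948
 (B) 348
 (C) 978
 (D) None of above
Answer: A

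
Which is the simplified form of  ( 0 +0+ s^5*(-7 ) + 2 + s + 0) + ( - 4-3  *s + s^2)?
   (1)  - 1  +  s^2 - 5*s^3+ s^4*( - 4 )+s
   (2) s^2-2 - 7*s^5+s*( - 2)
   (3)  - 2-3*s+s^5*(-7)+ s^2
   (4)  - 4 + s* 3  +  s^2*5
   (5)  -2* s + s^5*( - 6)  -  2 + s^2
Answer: 2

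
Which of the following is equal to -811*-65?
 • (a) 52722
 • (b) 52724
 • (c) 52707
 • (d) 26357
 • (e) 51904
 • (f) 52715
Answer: f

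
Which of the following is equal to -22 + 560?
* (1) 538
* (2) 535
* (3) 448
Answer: 1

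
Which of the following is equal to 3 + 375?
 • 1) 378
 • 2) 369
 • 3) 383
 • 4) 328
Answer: 1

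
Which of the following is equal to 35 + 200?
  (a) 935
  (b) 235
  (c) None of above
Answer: b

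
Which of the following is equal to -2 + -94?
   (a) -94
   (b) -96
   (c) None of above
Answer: b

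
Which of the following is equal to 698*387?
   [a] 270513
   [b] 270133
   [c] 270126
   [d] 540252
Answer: c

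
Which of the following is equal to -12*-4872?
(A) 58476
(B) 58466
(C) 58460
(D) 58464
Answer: D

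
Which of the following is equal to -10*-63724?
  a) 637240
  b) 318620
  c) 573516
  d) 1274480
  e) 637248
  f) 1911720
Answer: a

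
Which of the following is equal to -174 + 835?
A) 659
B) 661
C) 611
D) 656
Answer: B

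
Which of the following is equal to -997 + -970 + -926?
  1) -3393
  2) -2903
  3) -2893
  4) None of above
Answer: 3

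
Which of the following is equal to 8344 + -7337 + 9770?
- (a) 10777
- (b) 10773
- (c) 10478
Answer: a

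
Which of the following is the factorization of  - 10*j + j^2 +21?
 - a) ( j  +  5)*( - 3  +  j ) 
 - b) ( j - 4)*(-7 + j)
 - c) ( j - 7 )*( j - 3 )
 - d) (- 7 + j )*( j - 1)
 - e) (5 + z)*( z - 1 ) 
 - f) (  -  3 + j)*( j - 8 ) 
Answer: c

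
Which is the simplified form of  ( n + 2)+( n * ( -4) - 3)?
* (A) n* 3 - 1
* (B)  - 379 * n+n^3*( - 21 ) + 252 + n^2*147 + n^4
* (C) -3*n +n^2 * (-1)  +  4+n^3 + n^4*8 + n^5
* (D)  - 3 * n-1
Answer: D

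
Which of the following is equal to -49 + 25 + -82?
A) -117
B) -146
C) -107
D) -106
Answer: D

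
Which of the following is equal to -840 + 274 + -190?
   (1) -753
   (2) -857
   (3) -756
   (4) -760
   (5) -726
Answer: 3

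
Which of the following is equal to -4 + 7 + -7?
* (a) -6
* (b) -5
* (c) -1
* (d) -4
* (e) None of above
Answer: d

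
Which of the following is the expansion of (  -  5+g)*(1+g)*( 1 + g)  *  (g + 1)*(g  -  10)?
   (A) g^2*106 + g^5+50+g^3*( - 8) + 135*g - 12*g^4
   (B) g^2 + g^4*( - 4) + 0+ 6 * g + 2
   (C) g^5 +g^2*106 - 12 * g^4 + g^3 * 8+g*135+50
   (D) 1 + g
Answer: C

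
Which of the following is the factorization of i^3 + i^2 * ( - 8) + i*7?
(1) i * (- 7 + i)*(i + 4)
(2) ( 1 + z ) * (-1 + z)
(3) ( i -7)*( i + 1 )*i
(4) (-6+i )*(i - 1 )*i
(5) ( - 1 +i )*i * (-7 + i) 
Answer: 5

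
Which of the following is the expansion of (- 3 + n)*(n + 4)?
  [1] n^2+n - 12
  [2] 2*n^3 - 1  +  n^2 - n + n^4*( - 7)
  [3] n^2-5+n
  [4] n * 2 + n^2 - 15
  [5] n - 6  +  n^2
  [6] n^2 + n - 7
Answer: 1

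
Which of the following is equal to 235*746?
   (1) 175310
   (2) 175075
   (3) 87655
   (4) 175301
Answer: 1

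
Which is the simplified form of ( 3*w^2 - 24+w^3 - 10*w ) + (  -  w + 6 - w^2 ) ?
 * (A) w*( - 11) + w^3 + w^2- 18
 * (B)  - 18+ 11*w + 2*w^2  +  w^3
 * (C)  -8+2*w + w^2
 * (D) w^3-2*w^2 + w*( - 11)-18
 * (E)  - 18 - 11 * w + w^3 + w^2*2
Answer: E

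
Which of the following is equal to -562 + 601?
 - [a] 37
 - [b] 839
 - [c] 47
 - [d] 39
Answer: d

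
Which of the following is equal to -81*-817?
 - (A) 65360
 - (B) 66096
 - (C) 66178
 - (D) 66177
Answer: D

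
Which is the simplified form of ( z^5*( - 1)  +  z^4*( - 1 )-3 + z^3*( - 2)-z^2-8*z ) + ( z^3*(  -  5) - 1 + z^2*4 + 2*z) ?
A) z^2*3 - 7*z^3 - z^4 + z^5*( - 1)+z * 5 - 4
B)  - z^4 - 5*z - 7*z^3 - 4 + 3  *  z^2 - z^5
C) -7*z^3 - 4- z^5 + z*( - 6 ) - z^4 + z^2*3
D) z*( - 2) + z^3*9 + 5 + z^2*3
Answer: C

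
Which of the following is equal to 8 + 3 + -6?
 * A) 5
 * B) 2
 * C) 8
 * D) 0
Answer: A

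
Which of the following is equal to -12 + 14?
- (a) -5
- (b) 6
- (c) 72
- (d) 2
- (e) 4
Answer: d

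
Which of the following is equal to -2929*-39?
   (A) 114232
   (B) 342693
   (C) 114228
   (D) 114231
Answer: D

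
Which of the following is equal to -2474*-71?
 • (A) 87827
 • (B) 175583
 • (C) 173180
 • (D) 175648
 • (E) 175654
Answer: E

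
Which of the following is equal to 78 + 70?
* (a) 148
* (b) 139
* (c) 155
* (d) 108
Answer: a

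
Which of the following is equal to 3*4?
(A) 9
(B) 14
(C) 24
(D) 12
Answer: D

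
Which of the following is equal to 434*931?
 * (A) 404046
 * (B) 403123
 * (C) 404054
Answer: C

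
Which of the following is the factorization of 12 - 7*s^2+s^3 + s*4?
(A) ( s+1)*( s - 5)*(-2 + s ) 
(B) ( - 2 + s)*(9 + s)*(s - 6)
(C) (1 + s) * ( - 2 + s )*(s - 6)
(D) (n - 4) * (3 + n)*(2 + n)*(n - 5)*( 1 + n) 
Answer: C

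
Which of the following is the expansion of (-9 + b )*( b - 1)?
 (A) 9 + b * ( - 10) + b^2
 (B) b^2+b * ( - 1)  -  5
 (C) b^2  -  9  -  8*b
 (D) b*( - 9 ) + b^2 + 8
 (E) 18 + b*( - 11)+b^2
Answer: A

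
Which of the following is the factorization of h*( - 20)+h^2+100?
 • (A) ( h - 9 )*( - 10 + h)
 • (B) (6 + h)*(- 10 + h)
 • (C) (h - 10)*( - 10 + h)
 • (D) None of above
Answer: C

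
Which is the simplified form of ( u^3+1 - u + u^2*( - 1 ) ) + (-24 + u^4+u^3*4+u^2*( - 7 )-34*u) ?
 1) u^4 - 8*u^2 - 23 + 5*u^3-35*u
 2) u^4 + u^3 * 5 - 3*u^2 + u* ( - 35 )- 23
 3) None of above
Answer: 1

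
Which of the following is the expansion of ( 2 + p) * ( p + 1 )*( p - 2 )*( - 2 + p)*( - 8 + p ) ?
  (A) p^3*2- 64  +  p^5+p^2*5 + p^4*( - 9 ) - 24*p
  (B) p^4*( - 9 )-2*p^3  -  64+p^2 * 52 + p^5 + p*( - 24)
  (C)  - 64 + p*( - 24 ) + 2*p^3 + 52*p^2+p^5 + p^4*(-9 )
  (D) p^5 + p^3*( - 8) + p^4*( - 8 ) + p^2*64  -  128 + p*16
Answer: C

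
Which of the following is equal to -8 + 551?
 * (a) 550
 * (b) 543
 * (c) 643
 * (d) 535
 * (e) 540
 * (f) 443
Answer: b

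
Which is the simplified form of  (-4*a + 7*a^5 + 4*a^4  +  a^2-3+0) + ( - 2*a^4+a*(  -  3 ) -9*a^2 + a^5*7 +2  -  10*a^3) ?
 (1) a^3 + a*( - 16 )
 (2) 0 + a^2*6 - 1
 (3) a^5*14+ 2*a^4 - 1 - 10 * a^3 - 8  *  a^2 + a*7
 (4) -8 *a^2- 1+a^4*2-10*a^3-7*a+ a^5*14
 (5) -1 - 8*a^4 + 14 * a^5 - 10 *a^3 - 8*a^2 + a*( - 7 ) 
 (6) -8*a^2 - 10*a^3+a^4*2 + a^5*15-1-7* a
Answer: 4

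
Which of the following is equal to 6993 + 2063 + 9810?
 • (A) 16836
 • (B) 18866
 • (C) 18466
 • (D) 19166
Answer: B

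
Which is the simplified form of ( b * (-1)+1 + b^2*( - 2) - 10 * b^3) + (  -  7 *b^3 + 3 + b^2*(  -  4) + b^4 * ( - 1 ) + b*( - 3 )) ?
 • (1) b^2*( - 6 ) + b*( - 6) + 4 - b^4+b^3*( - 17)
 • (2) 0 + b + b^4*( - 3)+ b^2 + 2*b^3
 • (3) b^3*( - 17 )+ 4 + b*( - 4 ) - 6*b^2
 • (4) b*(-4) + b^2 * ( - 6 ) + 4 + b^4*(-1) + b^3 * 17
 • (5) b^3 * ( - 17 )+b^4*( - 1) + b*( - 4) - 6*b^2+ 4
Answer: 5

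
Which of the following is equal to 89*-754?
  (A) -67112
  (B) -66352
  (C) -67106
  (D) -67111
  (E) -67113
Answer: C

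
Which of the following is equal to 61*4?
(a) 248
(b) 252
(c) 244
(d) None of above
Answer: c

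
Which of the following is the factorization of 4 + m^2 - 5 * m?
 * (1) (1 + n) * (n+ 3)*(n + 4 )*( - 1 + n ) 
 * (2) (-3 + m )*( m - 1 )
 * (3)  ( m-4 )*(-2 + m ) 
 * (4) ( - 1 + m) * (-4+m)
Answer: 4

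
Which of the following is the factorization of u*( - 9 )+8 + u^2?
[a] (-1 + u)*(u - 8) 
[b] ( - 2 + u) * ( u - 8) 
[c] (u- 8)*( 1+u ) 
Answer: a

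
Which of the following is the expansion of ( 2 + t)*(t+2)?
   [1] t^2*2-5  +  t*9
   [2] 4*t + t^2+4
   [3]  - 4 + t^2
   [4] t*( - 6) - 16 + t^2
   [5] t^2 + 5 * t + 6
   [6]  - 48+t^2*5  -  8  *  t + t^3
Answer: 2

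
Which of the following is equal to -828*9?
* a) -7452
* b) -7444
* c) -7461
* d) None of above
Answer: a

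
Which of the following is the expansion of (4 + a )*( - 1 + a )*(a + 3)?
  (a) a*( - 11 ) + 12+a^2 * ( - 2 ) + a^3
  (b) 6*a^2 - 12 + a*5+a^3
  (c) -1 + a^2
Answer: b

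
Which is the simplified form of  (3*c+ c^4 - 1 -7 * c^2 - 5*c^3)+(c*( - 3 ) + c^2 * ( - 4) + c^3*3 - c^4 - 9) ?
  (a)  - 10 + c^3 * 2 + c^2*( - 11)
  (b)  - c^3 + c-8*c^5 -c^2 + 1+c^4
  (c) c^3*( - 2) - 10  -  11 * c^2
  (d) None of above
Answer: c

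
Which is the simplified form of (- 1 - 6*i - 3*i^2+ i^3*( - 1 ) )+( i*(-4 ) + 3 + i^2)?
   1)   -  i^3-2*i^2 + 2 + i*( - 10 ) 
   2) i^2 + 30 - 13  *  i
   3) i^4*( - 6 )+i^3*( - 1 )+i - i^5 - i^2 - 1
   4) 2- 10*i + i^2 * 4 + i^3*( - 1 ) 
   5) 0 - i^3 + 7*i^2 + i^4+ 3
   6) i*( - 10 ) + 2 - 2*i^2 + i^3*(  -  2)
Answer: 1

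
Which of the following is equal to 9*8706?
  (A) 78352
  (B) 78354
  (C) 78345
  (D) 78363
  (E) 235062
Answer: B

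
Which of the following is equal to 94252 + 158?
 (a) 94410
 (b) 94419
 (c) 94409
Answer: a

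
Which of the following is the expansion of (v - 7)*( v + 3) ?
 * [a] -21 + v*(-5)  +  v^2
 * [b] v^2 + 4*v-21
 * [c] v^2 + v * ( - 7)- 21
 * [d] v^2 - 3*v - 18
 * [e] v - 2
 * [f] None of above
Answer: f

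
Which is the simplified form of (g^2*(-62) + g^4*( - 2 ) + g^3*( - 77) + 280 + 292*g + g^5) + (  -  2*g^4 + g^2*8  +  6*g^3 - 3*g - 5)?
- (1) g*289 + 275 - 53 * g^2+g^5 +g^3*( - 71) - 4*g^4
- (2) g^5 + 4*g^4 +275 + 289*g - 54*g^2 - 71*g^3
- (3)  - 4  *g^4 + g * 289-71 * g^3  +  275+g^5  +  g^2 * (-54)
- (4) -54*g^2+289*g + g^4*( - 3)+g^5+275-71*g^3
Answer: 3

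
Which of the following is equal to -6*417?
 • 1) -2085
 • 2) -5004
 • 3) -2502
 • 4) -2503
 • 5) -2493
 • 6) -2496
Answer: 3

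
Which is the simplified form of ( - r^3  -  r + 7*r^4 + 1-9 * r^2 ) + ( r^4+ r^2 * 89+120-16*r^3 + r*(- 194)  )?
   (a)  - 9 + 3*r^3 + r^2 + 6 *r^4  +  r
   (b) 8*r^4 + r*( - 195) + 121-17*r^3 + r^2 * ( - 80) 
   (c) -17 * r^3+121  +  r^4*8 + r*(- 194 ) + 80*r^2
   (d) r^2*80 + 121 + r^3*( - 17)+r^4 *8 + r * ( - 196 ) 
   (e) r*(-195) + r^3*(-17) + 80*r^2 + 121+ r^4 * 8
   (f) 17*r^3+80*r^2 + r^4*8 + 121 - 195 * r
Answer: e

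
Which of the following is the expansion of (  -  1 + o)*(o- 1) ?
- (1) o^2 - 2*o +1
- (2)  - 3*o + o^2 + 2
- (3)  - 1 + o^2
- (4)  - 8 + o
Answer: 1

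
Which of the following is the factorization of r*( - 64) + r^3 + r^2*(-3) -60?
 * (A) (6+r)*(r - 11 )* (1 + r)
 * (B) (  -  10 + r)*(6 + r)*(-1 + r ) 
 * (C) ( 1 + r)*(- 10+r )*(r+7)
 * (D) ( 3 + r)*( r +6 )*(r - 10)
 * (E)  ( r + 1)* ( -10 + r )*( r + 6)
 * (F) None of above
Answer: E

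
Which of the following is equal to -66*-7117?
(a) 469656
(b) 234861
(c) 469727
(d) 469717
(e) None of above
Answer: e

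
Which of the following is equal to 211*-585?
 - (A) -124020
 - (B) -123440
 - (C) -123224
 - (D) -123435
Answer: D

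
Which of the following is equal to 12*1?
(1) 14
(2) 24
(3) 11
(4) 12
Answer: 4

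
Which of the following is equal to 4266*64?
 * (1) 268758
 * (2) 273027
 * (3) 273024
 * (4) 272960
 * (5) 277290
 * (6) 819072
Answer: 3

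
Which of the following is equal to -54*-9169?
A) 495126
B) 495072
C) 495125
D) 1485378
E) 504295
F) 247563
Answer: A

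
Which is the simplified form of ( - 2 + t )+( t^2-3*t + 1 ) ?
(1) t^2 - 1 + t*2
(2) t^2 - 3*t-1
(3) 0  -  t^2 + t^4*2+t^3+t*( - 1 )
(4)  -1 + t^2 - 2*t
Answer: 4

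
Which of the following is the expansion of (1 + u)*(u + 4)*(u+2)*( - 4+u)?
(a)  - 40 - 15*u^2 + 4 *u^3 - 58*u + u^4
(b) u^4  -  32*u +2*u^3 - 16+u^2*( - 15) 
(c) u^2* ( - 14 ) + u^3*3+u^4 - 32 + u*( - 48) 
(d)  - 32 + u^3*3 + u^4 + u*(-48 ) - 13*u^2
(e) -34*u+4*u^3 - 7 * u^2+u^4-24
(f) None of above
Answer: c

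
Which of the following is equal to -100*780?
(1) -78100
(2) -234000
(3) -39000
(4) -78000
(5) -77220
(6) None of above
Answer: 4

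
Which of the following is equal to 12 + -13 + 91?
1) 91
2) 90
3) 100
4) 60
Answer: 2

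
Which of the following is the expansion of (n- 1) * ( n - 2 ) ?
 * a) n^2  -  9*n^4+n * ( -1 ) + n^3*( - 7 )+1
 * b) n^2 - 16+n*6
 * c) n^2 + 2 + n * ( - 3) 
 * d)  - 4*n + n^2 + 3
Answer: c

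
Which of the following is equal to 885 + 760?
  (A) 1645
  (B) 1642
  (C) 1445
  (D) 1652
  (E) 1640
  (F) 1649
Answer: A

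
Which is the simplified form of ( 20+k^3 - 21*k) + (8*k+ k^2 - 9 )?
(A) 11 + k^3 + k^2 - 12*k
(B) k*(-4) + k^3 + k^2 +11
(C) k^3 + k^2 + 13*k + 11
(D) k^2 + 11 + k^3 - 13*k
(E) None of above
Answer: D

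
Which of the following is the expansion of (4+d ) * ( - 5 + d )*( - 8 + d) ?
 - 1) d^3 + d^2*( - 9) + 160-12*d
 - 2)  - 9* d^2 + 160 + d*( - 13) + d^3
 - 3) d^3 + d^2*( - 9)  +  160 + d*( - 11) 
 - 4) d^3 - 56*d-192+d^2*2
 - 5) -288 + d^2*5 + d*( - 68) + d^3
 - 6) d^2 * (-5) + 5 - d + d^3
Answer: 1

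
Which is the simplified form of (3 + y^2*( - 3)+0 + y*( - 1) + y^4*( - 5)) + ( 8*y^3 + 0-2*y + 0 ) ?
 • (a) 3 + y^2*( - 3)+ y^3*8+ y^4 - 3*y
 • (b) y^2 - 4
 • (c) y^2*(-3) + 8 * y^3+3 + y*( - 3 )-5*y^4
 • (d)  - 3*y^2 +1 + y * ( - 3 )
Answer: c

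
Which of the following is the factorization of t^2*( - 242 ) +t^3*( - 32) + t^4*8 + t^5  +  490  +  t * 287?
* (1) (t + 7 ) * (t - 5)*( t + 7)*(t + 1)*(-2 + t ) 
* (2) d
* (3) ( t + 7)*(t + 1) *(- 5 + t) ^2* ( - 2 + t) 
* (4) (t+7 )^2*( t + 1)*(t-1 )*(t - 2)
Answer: 1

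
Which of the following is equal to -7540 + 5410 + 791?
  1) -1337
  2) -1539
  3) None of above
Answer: 3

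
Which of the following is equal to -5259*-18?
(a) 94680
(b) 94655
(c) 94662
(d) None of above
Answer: c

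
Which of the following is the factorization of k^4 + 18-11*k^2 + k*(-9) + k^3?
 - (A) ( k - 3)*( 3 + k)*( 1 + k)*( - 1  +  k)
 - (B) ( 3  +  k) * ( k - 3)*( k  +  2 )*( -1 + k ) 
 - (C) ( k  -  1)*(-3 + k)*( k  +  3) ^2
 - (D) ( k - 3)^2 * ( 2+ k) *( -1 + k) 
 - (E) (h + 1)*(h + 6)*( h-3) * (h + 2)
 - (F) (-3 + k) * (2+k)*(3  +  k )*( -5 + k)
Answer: B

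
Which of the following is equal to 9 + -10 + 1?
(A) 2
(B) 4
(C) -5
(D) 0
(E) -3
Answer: D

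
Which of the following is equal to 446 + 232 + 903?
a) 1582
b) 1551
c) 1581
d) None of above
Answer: c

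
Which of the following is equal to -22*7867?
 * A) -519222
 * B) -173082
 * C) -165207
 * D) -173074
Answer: D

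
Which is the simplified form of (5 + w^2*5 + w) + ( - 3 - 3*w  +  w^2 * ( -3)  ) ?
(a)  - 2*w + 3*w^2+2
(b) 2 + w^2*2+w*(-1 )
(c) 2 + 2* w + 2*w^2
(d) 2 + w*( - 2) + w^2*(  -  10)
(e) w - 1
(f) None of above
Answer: f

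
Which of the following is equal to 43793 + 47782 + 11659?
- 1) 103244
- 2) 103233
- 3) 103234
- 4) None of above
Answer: 3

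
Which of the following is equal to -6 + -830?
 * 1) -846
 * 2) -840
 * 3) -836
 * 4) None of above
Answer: 3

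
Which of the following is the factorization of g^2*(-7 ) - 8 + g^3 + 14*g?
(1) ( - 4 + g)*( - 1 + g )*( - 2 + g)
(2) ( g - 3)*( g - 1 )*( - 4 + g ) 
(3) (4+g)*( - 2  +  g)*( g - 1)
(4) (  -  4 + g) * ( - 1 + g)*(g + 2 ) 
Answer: 1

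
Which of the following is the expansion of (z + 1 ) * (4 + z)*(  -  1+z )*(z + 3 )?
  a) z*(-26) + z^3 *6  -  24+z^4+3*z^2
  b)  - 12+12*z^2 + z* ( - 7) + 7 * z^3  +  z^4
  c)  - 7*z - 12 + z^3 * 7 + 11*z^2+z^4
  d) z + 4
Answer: c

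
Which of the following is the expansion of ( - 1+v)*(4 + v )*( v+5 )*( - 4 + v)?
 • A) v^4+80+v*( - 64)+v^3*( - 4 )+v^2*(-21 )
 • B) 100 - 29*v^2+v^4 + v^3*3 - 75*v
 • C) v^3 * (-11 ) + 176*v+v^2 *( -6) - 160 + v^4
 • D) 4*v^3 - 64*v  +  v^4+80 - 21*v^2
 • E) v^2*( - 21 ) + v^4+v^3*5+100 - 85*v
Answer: D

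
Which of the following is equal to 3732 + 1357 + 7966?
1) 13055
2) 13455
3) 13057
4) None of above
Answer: 1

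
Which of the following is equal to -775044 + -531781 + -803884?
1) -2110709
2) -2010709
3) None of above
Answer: 1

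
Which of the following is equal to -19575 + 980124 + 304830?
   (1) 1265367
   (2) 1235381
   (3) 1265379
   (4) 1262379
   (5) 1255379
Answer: 3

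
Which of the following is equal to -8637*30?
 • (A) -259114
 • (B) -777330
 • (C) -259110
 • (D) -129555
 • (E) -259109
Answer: C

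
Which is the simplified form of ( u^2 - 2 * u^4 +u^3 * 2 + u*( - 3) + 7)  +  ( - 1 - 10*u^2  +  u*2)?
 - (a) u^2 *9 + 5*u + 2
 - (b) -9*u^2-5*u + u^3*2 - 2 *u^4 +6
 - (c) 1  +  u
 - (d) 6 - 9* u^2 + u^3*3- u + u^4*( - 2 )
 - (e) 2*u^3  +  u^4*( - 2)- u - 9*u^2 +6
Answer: e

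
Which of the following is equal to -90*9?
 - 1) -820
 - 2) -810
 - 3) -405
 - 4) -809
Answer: 2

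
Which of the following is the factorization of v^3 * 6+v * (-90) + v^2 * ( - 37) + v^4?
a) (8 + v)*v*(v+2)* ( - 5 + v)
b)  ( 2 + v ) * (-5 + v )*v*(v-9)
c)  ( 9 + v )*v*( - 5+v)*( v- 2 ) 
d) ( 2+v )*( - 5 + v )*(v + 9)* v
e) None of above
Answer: d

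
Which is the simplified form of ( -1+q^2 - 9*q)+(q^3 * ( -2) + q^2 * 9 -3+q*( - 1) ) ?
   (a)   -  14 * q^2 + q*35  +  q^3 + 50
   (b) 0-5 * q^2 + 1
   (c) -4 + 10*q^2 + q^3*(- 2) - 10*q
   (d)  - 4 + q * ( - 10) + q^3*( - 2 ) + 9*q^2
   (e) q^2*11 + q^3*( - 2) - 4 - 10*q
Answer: c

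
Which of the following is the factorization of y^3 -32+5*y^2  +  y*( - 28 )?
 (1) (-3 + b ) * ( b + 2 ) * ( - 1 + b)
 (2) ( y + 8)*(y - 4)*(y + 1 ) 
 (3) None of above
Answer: 2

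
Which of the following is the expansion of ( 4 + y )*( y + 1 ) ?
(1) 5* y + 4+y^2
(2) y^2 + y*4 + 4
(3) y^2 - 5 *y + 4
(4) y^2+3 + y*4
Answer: 1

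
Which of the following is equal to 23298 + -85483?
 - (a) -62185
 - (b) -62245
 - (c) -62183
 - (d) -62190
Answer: a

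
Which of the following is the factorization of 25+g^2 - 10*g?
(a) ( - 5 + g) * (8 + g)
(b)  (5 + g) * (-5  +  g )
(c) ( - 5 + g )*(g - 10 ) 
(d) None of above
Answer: d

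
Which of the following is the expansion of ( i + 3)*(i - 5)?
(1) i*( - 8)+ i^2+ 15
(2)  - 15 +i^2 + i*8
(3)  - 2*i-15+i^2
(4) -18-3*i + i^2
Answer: 3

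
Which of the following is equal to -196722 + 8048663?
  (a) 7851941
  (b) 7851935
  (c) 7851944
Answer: a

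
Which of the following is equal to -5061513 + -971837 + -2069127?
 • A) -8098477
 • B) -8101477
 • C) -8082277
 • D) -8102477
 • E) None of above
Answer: D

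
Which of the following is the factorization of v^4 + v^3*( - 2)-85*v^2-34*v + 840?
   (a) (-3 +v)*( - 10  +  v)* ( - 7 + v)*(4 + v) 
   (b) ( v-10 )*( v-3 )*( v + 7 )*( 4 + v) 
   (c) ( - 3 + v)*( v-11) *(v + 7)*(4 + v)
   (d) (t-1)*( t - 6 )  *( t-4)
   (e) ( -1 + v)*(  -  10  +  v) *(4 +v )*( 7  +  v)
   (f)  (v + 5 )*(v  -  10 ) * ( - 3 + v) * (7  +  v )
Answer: b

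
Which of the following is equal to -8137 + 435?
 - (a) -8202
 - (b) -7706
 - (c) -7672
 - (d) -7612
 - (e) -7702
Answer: e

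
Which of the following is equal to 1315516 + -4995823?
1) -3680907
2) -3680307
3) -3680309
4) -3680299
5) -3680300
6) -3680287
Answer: 2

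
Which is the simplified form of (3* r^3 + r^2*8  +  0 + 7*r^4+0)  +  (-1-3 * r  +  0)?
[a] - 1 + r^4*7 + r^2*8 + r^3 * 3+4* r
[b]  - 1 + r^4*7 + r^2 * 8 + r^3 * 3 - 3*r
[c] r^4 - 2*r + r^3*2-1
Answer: b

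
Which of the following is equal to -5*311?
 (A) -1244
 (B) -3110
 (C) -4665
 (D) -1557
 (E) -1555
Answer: E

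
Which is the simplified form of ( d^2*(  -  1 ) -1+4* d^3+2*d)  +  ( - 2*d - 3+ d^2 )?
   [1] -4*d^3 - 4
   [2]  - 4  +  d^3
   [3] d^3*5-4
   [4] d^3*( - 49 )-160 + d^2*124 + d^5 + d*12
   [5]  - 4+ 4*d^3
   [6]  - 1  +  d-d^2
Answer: 5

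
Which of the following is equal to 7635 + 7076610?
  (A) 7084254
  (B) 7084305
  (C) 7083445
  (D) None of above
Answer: D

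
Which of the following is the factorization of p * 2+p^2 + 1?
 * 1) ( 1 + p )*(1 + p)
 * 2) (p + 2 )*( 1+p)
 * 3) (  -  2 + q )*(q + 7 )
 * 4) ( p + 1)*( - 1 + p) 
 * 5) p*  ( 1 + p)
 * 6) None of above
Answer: 1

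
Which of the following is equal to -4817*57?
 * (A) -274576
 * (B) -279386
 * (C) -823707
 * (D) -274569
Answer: D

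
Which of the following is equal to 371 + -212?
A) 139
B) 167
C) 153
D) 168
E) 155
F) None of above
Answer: F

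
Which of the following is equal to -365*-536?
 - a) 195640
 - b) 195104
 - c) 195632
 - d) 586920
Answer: a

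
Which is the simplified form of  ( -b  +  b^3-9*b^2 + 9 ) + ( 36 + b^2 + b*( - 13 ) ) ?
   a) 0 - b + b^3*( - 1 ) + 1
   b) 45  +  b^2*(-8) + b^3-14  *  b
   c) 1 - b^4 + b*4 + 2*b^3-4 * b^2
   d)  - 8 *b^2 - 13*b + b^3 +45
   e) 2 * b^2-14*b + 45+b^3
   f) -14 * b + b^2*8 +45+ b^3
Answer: b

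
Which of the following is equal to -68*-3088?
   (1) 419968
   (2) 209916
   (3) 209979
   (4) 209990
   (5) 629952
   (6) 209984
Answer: 6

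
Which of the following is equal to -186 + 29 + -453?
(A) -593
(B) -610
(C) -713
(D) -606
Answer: B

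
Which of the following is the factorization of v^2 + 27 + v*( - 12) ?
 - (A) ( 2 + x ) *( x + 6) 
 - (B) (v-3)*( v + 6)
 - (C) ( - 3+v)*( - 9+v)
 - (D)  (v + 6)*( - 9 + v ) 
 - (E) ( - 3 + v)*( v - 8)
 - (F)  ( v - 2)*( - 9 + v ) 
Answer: C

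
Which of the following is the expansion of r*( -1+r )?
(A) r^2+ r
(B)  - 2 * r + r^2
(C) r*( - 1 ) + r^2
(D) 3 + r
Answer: C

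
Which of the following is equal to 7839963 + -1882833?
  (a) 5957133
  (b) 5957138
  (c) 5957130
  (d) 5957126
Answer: c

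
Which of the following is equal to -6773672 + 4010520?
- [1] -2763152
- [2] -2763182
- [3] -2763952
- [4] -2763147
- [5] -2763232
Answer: 1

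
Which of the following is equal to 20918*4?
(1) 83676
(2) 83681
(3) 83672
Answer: 3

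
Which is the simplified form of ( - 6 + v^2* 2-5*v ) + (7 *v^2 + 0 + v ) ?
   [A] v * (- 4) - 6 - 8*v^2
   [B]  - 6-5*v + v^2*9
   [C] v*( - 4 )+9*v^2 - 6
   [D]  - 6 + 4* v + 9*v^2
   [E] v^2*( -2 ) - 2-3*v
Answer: C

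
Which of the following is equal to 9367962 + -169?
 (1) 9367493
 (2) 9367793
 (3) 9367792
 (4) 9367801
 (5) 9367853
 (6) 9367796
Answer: 2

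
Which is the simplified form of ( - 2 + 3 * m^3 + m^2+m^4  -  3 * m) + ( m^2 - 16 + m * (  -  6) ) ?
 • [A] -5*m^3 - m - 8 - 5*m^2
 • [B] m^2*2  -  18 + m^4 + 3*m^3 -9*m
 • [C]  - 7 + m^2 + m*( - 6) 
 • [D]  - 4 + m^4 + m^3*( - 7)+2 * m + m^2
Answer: B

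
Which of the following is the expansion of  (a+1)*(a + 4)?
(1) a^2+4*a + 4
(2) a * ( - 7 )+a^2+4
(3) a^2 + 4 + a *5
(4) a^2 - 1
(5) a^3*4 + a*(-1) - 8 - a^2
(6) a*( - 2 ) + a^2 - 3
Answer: 3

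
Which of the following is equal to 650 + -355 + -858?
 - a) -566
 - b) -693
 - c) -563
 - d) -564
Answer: c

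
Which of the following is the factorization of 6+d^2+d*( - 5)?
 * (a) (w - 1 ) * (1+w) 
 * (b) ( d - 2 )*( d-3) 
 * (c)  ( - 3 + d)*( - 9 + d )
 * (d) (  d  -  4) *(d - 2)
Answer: b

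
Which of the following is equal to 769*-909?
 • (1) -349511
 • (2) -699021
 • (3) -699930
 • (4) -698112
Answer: 2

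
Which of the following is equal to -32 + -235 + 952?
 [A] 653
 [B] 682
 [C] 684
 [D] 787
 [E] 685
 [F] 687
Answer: E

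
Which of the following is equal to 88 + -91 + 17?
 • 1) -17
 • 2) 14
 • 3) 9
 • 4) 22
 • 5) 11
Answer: 2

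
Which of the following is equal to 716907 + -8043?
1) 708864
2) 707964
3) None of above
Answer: 1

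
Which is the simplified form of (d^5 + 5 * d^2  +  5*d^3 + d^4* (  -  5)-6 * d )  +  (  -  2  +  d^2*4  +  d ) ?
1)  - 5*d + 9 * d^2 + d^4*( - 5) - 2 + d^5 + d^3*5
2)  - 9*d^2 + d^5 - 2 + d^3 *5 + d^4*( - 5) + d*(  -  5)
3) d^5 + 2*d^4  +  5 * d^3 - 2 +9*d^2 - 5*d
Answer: 1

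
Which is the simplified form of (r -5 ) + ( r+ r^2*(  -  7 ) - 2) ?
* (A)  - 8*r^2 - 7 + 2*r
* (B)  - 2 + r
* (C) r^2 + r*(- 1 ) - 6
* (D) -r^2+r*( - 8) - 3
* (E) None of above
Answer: E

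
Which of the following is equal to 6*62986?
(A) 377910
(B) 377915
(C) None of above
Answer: C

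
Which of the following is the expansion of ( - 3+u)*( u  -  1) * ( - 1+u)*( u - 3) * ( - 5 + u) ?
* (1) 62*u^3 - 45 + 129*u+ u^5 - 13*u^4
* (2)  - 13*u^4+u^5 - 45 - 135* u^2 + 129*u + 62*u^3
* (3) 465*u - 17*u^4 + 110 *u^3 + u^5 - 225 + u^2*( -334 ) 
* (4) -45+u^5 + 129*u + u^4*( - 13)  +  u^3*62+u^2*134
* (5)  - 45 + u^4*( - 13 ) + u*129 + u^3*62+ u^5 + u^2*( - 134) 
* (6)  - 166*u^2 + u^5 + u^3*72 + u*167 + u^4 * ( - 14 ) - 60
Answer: 5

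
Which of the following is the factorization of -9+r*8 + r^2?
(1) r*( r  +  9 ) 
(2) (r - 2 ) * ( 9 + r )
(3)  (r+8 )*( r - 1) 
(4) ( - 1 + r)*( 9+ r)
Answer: 4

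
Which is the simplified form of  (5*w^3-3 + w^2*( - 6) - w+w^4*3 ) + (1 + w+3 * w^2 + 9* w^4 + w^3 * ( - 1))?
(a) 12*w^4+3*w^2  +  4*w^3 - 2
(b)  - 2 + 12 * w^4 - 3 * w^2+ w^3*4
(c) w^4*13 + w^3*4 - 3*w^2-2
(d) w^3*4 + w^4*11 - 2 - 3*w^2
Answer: b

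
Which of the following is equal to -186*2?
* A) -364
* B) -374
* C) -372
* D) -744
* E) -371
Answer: C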